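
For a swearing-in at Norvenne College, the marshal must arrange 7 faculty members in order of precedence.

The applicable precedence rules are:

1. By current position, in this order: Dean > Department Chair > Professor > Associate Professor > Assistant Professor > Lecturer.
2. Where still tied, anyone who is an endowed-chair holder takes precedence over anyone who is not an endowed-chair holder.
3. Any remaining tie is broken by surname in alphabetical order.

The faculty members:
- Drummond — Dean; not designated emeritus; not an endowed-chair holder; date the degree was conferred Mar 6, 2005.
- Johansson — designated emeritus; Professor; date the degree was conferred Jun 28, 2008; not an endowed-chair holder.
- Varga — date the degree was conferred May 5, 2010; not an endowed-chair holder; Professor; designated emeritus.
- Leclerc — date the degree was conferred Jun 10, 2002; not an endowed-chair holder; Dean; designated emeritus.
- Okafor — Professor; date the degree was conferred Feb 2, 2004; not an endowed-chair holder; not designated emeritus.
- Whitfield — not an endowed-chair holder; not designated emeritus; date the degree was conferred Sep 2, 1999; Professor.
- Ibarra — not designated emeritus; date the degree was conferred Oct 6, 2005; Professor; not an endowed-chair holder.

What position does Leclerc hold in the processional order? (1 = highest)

2

By current position: Drummond and Leclerc (Dean); then Ibarra, Johansson, Okafor, Varga and Whitfield (Professor).
Drummond and Leclerc are each not an endowed-chair holder, so the next rule applies.
Among Drummond and Leclerc, alphabetically by surname: Drummond before Leclerc.
Ibarra, Johansson, Okafor, Varga and Whitfield are each not an endowed-chair holder, so the next rule applies.
Among Ibarra, Johansson, Okafor, Varga and Whitfield, alphabetically by surname: Ibarra before Johansson before Okafor before Varga before Whitfield.
Order: Drummond, Leclerc, Ibarra, Johansson, Okafor, Varga, Whitfield. So position 2.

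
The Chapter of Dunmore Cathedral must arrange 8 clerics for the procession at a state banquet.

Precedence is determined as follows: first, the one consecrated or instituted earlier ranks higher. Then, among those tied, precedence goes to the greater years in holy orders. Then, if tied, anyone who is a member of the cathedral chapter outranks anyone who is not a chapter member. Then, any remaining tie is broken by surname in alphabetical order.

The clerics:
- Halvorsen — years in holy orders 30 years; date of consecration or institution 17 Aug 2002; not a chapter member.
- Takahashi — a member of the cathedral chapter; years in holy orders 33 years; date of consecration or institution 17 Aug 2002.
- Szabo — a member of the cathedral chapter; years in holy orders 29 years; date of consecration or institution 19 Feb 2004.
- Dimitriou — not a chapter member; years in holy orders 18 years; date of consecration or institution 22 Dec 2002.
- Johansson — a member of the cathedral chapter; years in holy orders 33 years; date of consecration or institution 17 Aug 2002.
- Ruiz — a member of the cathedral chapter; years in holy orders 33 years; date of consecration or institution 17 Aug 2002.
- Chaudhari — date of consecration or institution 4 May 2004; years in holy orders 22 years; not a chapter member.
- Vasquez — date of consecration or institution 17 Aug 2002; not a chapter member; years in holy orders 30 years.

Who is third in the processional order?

Takahashi

By date of consecration or institution (earlier first): Johansson, Ruiz, Takahashi, Halvorsen and Vasquez (each 17 Aug 2002); then Dimitriou (22 Dec 2002); then Szabo (19 Feb 2004); then Chaudhari (4 May 2004).
Among Johansson, Ruiz, Takahashi, Halvorsen and Vasquez, by years in holy orders (higher first): Johansson, Ruiz and Takahashi (33 years) before Halvorsen and Vasquez (30 years).
Johansson, Ruiz and Takahashi are each a member of the cathedral chapter, so the next rule applies.
Among Johansson, Ruiz and Takahashi, alphabetically by surname: Johansson before Ruiz before Takahashi.
Halvorsen and Vasquez are each not a chapter member, so the next rule applies.
Among Halvorsen and Vasquez, alphabetically by surname: Halvorsen before Vasquez.
Order: Johansson, Ruiz, Takahashi, Halvorsen, Vasquez, Dimitriou, Szabo, Chaudhari.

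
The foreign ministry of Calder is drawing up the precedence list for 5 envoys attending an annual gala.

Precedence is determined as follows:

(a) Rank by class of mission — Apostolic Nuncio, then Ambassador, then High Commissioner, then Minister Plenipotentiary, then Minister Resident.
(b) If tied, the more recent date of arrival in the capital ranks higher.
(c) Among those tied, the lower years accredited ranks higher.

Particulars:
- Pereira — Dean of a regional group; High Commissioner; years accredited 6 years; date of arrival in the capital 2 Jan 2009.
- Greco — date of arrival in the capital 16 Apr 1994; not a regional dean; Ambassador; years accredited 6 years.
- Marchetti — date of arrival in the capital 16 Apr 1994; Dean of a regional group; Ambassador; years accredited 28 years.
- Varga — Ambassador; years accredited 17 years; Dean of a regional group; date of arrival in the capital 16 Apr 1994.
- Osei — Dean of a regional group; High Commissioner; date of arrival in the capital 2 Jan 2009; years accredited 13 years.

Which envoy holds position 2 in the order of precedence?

By class of mission: Greco, Varga and Marchetti (Ambassador); then Pereira and Osei (High Commissioner).
Greco, Varga and Marchetti all have date of arrival in the capital 16 Apr 1994, so the next rule applies.
Among Greco, Varga and Marchetti, by years accredited (lower first): Greco (6 years) before Varga (17 years) before Marchetti (28 years).
Pereira and Osei both have date of arrival in the capital 2 Jan 2009, so the next rule applies.
Among Pereira and Osei, by years accredited (lower first): Pereira (6 years) before Osei (13 years).
Order: Greco, Varga, Marchetti, Pereira, Osei.

Varga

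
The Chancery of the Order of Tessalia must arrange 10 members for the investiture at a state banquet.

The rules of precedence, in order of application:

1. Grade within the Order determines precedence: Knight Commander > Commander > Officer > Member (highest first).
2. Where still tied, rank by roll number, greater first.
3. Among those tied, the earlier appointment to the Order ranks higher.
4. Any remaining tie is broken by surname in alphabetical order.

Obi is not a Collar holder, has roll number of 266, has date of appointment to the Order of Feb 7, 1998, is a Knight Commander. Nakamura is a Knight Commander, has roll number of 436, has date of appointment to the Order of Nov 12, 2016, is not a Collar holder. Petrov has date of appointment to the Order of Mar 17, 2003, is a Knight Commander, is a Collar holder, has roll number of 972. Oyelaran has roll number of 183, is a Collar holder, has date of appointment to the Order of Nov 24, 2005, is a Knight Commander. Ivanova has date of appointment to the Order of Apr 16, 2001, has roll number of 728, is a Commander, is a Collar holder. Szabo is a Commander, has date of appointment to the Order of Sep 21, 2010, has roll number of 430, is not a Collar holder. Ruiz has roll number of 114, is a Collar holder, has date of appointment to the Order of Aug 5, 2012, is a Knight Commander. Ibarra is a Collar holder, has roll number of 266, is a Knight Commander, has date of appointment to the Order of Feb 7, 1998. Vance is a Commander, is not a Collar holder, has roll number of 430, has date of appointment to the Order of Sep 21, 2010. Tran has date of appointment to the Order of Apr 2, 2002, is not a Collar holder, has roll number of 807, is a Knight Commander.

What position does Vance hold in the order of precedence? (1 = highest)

By grade within the Order: Petrov, Tran, Nakamura, Ibarra, Obi, Oyelaran and Ruiz (Knight Commander); then Ivanova, Szabo and Vance (Commander).
Among Petrov, Tran, Nakamura, Ibarra, Obi, Oyelaran and Ruiz, by roll number (higher first): Petrov (972) before Tran (807) before Nakamura (436) before Ibarra and Obi (266) before Oyelaran (183) before Ruiz (114).
Ibarra and Obi both have date of appointment to the Order Feb 7, 1998, so the next rule applies.
Among Ibarra and Obi, alphabetically by surname: Ibarra before Obi.
Among Ivanova, Szabo and Vance, by roll number (higher first): Ivanova (728) before Szabo and Vance (430).
Szabo and Vance both have date of appointment to the Order Sep 21, 2010, so the next rule applies.
Among Szabo and Vance, alphabetically by surname: Szabo before Vance.
Order: Petrov, Tran, Nakamura, Ibarra, Obi, Oyelaran, Ruiz, Ivanova, Szabo, Vance. So position 10.

10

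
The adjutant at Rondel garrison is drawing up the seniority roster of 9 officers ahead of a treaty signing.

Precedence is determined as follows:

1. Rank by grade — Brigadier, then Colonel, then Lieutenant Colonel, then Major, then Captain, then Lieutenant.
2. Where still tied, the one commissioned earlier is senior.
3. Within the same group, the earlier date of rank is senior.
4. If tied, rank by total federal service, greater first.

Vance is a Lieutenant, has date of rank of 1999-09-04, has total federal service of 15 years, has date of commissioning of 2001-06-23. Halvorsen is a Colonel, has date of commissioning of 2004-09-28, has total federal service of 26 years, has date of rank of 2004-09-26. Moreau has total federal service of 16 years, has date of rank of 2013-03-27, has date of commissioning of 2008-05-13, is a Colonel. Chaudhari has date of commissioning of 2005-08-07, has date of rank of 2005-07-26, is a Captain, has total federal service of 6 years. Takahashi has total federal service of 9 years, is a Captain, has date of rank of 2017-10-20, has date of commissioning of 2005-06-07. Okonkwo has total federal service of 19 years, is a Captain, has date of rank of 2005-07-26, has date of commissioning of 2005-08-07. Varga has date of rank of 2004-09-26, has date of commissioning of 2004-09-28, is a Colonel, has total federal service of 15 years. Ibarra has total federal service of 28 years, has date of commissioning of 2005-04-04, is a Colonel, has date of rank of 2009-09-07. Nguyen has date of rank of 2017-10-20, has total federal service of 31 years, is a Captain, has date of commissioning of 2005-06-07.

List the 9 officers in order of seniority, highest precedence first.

By grade: Halvorsen, Varga, Ibarra and Moreau (Colonel); then Nguyen, Takahashi, Okonkwo and Chaudhari (Captain); then Vance (Lieutenant).
Among Halvorsen, Varga, Ibarra and Moreau, by date of commissioning (earlier first): Halvorsen and Varga (2004-09-28) before Ibarra (2005-04-04) before Moreau (2008-05-13).
Halvorsen and Varga both have date of rank 2004-09-26, so the next rule applies.
Among Halvorsen and Varga, by total federal service (higher first): Halvorsen (26 years) before Varga (15 years).
Among Nguyen, Takahashi, Okonkwo and Chaudhari, by date of commissioning (earlier first): Nguyen and Takahashi (2005-06-07) before Okonkwo and Chaudhari (2005-08-07).
Nguyen and Takahashi both have date of rank 2017-10-20, so the next rule applies.
Among Nguyen and Takahashi, by total federal service (higher first): Nguyen (31 years) before Takahashi (9 years).
Okonkwo and Chaudhari both have date of rank 2005-07-26, so the next rule applies.
Among Okonkwo and Chaudhari, by total federal service (higher first): Okonkwo (19 years) before Chaudhari (6 years).
Full order: Halvorsen, Varga, Ibarra, Moreau, Nguyen, Takahashi, Okonkwo, Chaudhari, Vance.

Halvorsen, Varga, Ibarra, Moreau, Nguyen, Takahashi, Okonkwo, Chaudhari, Vance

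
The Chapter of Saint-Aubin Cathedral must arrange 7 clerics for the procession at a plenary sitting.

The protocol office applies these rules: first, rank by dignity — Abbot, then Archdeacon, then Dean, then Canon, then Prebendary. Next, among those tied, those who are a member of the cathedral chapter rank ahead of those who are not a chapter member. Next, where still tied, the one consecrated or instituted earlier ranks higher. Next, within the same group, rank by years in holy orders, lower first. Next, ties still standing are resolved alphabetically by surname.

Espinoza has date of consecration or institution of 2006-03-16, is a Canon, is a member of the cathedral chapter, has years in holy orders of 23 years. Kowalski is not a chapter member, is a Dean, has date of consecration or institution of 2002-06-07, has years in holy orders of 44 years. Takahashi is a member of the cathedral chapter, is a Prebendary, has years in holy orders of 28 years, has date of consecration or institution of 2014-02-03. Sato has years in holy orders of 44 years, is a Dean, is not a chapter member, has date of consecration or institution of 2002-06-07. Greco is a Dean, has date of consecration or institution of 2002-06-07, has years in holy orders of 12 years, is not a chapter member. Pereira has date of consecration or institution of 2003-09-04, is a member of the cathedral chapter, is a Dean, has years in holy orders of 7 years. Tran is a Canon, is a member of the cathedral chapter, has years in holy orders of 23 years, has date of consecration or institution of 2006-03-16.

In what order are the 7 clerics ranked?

By dignity: Pereira, Greco, Kowalski and Sato (Dean); then Espinoza and Tran (Canon); then Takahashi (Prebendary).
Among Pereira, Greco, Kowalski and Sato, a member of the cathedral chapter before not a chapter member: Pereira (a member of the cathedral chapter) before Greco, Kowalski and Sato (not a chapter member).
Greco, Kowalski and Sato all have date of consecration or institution 2002-06-07, so the next rule applies.
Among Greco, Kowalski and Sato, by years in holy orders (lower first): Greco (12 years) before Kowalski and Sato (44 years).
Among Kowalski and Sato, alphabetically by surname: Kowalski before Sato.
Espinoza and Tran are each a member of the cathedral chapter, so the next rule applies.
Espinoza and Tran both have date of consecration or institution 2006-03-16, so the next rule applies.
Espinoza and Tran both have years in holy orders 23 years, so the next rule applies.
Among Espinoza and Tran, alphabetically by surname: Espinoza before Tran.
Full order: Pereira, Greco, Kowalski, Sato, Espinoza, Tran, Takahashi.

Pereira, Greco, Kowalski, Sato, Espinoza, Tran, Takahashi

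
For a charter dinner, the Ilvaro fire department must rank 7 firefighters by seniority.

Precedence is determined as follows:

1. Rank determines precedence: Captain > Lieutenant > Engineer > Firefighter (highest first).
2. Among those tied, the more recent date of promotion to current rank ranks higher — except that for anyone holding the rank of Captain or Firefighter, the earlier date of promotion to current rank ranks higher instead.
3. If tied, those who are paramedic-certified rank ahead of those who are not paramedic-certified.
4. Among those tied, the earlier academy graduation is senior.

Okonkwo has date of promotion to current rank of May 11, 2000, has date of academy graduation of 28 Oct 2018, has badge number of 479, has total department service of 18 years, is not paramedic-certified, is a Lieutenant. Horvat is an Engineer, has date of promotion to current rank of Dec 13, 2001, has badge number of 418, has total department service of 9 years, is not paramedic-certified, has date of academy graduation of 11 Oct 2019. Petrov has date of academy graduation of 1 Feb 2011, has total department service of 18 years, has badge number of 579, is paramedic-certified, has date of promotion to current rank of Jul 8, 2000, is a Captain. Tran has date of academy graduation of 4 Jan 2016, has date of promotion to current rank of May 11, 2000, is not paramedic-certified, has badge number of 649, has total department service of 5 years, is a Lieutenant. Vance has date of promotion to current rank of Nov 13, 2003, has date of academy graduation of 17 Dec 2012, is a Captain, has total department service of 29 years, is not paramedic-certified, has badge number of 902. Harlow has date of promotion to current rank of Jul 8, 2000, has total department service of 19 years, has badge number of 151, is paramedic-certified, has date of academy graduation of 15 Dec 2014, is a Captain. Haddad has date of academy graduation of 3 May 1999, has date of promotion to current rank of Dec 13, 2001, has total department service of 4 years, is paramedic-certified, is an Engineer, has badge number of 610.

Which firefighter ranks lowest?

By rank: Petrov, Harlow and Vance (Captain); then Tran and Okonkwo (Lieutenant); then Haddad and Horvat (Engineer).
Among Petrov, Harlow and Vance, by date of promotion to current rank (earlier first) (reversed rule for this group): Petrov and Harlow (Jul 8, 2000) before Vance (Nov 13, 2003).
Petrov and Harlow are each paramedic-certified, so the next rule applies.
Among Petrov and Harlow, by date of academy graduation (earlier first): Petrov (1 Feb 2011) before Harlow (15 Dec 2014).
Tran and Okonkwo both have date of promotion to current rank May 11, 2000, so the next rule applies.
Tran and Okonkwo are each not paramedic-certified, so the next rule applies.
Among Tran and Okonkwo, by date of academy graduation (earlier first): Tran (4 Jan 2016) before Okonkwo (28 Oct 2018).
Haddad and Horvat both have date of promotion to current rank Dec 13, 2001, so the next rule applies.
Among Haddad and Horvat, paramedic-certified before not paramedic-certified: Haddad (paramedic-certified) before Horvat (not paramedic-certified).
Order: Petrov, Harlow, Vance, Tran, Okonkwo, Haddad, Horvat.

Horvat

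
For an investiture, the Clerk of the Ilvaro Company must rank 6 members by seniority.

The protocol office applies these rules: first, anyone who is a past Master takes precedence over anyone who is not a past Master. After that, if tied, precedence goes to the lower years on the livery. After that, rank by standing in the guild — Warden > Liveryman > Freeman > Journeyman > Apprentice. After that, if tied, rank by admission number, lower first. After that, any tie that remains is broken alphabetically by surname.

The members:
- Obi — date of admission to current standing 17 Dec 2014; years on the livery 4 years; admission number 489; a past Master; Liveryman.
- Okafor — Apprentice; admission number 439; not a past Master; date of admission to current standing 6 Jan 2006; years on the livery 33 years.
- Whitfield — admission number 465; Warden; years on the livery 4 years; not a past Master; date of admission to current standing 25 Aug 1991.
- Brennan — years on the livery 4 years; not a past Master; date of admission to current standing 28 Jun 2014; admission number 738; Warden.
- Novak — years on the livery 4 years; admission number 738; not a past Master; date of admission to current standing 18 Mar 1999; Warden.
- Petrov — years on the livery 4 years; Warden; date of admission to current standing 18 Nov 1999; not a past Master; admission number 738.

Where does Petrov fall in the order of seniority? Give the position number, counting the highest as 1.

By the first rule: Obi (a past Master); then Whitfield, Brennan, Novak, Petrov and Okafor (each not a past Master).
Among Whitfield, Brennan, Novak, Petrov and Okafor, by years on the livery (lower first): Whitfield, Brennan, Novak and Petrov (4 years) before Okafor (33 years).
Whitfield, Brennan, Novak and Petrov are each Warden, so the next rule applies.
Among Whitfield, Brennan, Novak and Petrov, by admission number (lower first): Whitfield (465) before Brennan, Novak and Petrov (738).
Among Brennan, Novak and Petrov, alphabetically by surname: Brennan before Novak before Petrov.
Order: Obi, Whitfield, Brennan, Novak, Petrov, Okafor. So position 5.

5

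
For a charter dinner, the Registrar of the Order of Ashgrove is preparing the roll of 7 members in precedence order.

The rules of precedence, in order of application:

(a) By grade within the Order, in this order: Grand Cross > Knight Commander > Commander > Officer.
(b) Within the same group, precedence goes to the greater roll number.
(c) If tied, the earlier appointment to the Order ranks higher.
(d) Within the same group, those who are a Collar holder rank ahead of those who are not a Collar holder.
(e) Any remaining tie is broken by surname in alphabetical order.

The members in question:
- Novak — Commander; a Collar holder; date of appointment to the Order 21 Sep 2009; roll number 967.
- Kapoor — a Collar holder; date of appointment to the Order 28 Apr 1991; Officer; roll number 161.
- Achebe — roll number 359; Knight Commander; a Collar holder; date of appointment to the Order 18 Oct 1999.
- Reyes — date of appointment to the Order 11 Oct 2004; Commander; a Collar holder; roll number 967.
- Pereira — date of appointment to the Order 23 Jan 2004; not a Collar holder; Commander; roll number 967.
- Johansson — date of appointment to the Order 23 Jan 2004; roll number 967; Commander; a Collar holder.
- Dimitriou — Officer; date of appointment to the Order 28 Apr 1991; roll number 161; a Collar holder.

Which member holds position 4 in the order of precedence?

By grade within the Order: Achebe (Knight Commander); then Johansson, Pereira, Reyes and Novak (Commander); then Dimitriou and Kapoor (Officer).
Johansson, Pereira, Reyes and Novak all have roll number 967, so the next rule applies.
Among Johansson, Pereira, Reyes and Novak, by date of appointment to the Order (earlier first): Johansson and Pereira (23 Jan 2004) before Reyes (11 Oct 2004) before Novak (21 Sep 2009).
Among Johansson and Pereira, a Collar holder before not a Collar holder: Johansson (a Collar holder) before Pereira (not a Collar holder).
Dimitriou and Kapoor both have roll number 161, so the next rule applies.
Dimitriou and Kapoor both have date of appointment to the Order 28 Apr 1991, so the next rule applies.
Dimitriou and Kapoor are each a Collar holder, so the next rule applies.
Among Dimitriou and Kapoor, alphabetically by surname: Dimitriou before Kapoor.
Order: Achebe, Johansson, Pereira, Reyes, Novak, Dimitriou, Kapoor.

Reyes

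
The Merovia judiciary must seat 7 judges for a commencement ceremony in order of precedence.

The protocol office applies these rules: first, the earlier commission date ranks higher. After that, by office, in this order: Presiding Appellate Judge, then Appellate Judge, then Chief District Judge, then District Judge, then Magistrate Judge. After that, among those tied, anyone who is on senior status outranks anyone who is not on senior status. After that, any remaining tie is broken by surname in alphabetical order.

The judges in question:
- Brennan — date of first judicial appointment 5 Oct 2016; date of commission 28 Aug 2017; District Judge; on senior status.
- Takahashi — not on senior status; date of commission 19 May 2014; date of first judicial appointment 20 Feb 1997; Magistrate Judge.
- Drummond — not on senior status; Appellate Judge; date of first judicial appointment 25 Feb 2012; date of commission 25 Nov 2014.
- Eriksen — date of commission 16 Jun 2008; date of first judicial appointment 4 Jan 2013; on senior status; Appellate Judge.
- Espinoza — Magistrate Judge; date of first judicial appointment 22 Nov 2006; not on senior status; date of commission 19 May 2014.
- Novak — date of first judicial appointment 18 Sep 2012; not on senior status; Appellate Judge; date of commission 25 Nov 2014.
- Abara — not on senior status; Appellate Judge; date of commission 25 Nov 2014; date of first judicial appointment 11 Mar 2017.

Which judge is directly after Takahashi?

Abara

By date of commission (earlier first): Eriksen (16 Jun 2008); then Espinoza and Takahashi (both 19 May 2014); then Abara, Drummond and Novak (each 25 Nov 2014); then Brennan (28 Aug 2017).
Espinoza and Takahashi are each Magistrate Judge, so the next rule applies.
Espinoza and Takahashi are each not on senior status, so the next rule applies.
Among Espinoza and Takahashi, alphabetically by surname: Espinoza before Takahashi.
Abara, Drummond and Novak are each Appellate Judge, so the next rule applies.
Abara, Drummond and Novak are each not on senior status, so the next rule applies.
Among Abara, Drummond and Novak, alphabetically by surname: Abara before Drummond before Novak.
Order: Eriksen, Espinoza, Takahashi, Abara, Drummond, Novak, Brennan.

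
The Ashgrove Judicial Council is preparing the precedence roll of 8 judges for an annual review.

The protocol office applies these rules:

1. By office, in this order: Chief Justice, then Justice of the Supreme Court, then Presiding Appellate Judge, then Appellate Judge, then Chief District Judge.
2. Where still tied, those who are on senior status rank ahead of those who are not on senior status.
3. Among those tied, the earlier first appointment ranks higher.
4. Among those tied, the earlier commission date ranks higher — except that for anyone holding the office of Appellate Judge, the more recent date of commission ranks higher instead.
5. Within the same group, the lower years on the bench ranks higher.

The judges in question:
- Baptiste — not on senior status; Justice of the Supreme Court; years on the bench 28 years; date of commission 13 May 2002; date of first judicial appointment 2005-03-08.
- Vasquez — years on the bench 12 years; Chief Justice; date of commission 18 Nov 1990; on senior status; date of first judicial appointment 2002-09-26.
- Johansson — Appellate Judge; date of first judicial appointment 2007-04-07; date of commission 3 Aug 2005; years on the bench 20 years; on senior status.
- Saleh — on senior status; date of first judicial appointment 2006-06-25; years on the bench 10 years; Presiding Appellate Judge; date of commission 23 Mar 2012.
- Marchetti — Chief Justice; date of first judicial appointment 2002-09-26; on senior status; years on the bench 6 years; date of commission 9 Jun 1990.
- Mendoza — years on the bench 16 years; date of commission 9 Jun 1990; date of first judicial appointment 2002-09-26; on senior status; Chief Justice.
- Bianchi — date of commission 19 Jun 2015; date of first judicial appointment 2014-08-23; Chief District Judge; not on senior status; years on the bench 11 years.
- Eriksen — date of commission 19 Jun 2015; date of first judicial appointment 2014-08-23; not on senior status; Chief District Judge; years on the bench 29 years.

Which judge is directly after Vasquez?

Baptiste

By office: Marchetti, Mendoza and Vasquez (Chief Justice); then Baptiste (Justice of the Supreme Court); then Saleh (Presiding Appellate Judge); then Johansson (Appellate Judge); then Bianchi and Eriksen (Chief District Judge).
Marchetti, Mendoza and Vasquez are each on senior status, so the next rule applies.
Marchetti, Mendoza and Vasquez all have date of first judicial appointment 2002-09-26, so the next rule applies.
Among Marchetti, Mendoza and Vasquez, by date of commission (earlier first): Marchetti and Mendoza (9 Jun 1990) before Vasquez (18 Nov 1990).
Among Marchetti and Mendoza, by years on the bench (lower first): Marchetti (6 years) before Mendoza (16 years).
Bianchi and Eriksen are each not on senior status, so the next rule applies.
Bianchi and Eriksen both have date of first judicial appointment 2014-08-23, so the next rule applies.
Bianchi and Eriksen both have date of commission 19 Jun 2015, so the next rule applies.
Among Bianchi and Eriksen, by years on the bench (lower first): Bianchi (11 years) before Eriksen (29 years).
Order: Marchetti, Mendoza, Vasquez, Baptiste, Saleh, Johansson, Bianchi, Eriksen.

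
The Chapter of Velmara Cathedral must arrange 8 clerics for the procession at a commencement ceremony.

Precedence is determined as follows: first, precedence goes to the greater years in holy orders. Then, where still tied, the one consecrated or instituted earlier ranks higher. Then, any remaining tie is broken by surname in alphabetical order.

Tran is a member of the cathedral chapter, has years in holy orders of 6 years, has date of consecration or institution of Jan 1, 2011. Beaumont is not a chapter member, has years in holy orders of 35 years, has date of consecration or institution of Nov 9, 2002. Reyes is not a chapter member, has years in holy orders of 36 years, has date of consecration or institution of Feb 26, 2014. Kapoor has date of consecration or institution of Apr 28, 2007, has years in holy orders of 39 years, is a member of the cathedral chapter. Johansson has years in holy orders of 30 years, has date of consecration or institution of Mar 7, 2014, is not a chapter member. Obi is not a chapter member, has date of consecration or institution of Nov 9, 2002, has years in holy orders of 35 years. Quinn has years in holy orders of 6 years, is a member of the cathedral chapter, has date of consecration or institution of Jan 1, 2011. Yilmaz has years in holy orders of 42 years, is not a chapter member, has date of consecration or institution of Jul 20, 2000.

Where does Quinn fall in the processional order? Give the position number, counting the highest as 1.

By years in holy orders (higher first): Yilmaz (42 years); then Kapoor (39 years); then Reyes (36 years); then Beaumont and Obi (both 35 years); then Johansson (30 years); then Quinn and Tran (both 6 years).
Beaumont and Obi both have date of consecration or institution Nov 9, 2002, so the next rule applies.
Among Beaumont and Obi, alphabetically by surname: Beaumont before Obi.
Quinn and Tran both have date of consecration or institution Jan 1, 2011, so the next rule applies.
Among Quinn and Tran, alphabetically by surname: Quinn before Tran.
Order: Yilmaz, Kapoor, Reyes, Beaumont, Obi, Johansson, Quinn, Tran. So position 7.

7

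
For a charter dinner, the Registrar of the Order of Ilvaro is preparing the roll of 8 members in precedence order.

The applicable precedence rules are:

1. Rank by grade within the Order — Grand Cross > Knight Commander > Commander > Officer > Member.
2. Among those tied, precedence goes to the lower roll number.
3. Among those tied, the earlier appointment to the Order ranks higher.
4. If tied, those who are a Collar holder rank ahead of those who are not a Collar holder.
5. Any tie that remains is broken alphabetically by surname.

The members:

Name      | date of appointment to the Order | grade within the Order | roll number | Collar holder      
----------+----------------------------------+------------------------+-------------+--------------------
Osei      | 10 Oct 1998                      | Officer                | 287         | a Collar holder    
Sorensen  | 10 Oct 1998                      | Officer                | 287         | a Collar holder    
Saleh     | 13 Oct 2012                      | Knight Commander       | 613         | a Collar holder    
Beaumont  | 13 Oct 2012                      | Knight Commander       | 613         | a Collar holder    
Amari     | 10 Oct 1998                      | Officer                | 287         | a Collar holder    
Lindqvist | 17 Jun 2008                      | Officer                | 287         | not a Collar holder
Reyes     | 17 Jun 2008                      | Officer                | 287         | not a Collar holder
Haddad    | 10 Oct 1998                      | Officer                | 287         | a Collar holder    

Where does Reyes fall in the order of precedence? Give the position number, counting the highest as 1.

8

By grade within the Order: Beaumont and Saleh (Knight Commander); then Amari, Haddad, Osei, Sorensen, Lindqvist and Reyes (Officer).
Beaumont and Saleh both have roll number 613, so the next rule applies.
Beaumont and Saleh both have date of appointment to the Order 13 Oct 2012, so the next rule applies.
Beaumont and Saleh are each a Collar holder, so the next rule applies.
Among Beaumont and Saleh, alphabetically by surname: Beaumont before Saleh.
Amari, Haddad, Osei, Sorensen, Lindqvist and Reyes all have roll number 287, so the next rule applies.
Among Amari, Haddad, Osei, Sorensen, Lindqvist and Reyes, by date of appointment to the Order (earlier first): Amari, Haddad, Osei and Sorensen (10 Oct 1998) before Lindqvist and Reyes (17 Jun 2008).
Amari, Haddad, Osei and Sorensen are each a Collar holder, so the next rule applies.
Among Amari, Haddad, Osei and Sorensen, alphabetically by surname: Amari before Haddad before Osei before Sorensen.
Lindqvist and Reyes are each not a Collar holder, so the next rule applies.
Among Lindqvist and Reyes, alphabetically by surname: Lindqvist before Reyes.
Order: Beaumont, Saleh, Amari, Haddad, Osei, Sorensen, Lindqvist, Reyes. So position 8.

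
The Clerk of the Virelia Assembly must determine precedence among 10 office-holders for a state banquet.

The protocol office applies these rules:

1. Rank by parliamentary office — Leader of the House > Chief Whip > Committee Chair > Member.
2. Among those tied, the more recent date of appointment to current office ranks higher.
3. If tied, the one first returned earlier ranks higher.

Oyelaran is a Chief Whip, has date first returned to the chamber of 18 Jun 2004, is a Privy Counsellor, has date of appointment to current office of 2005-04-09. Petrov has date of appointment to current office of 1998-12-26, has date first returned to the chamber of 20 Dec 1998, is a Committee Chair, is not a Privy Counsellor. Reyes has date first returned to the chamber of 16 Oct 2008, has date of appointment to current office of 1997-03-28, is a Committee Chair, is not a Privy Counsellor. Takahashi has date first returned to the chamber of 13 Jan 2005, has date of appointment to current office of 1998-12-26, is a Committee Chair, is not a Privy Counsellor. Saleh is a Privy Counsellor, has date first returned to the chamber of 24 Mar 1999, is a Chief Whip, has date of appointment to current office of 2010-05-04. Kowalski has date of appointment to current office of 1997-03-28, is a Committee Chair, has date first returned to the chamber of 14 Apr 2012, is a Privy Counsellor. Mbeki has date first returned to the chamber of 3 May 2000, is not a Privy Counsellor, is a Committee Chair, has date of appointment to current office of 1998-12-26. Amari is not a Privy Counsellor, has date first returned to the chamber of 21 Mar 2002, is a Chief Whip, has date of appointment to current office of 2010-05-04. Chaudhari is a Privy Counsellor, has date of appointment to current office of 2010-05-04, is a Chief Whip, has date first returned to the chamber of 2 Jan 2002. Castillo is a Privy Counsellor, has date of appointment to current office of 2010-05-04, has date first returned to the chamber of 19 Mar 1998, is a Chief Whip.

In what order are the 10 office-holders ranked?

Castillo, Saleh, Chaudhari, Amari, Oyelaran, Petrov, Mbeki, Takahashi, Reyes, Kowalski

By parliamentary office: Castillo, Saleh, Chaudhari, Amari and Oyelaran (Chief Whip); then Petrov, Mbeki, Takahashi, Reyes and Kowalski (Committee Chair).
Among Castillo, Saleh, Chaudhari, Amari and Oyelaran, by date of appointment to current office (later first): Castillo, Saleh, Chaudhari and Amari (2010-05-04) before Oyelaran (2005-04-09).
Among Castillo, Saleh, Chaudhari and Amari, by date first returned to the chamber (earlier first): Castillo (19 Mar 1998) before Saleh (24 Mar 1999) before Chaudhari (2 Jan 2002) before Amari (21 Mar 2002).
Among Petrov, Mbeki, Takahashi, Reyes and Kowalski, by date of appointment to current office (later first): Petrov, Mbeki and Takahashi (1998-12-26) before Reyes and Kowalski (1997-03-28).
Among Petrov, Mbeki and Takahashi, by date first returned to the chamber (earlier first): Petrov (20 Dec 1998) before Mbeki (3 May 2000) before Takahashi (13 Jan 2005).
Among Reyes and Kowalski, by date first returned to the chamber (earlier first): Reyes (16 Oct 2008) before Kowalski (14 Apr 2012).
Full order: Castillo, Saleh, Chaudhari, Amari, Oyelaran, Petrov, Mbeki, Takahashi, Reyes, Kowalski.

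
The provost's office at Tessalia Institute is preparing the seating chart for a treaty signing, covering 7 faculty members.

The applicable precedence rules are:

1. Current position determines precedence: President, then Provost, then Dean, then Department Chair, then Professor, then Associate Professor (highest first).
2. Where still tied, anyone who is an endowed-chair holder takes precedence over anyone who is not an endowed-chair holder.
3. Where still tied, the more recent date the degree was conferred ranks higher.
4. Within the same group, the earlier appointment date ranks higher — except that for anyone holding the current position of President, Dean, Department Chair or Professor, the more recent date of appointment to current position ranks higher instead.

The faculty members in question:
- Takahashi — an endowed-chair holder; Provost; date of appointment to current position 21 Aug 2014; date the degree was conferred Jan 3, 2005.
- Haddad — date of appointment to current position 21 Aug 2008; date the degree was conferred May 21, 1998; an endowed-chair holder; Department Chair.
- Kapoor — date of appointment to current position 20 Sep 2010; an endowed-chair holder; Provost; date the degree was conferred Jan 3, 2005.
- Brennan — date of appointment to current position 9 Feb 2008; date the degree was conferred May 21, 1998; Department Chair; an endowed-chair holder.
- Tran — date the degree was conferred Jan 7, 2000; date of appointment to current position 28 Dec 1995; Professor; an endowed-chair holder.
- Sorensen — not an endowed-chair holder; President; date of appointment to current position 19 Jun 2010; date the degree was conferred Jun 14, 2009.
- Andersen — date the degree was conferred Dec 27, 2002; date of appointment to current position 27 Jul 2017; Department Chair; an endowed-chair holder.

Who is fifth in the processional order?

Haddad

By current position: Sorensen (President); then Kapoor and Takahashi (Provost); then Andersen, Haddad and Brennan (Department Chair); then Tran (Professor).
Kapoor and Takahashi are each an endowed-chair holder, so the next rule applies.
Kapoor and Takahashi both have date the degree was conferred Jan 3, 2005, so the next rule applies.
Among Kapoor and Takahashi, by date of appointment to current position (earlier first): Kapoor (20 Sep 2010) before Takahashi (21 Aug 2014).
Andersen, Haddad and Brennan are each an endowed-chair holder, so the next rule applies.
Among Andersen, Haddad and Brennan, by date the degree was conferred (later first): Andersen (Dec 27, 2002) before Haddad and Brennan (May 21, 1998).
Among Haddad and Brennan, by date of appointment to current position (later first) (reversed rule for this group): Haddad (21 Aug 2008) before Brennan (9 Feb 2008).
Order: Sorensen, Kapoor, Takahashi, Andersen, Haddad, Brennan, Tran.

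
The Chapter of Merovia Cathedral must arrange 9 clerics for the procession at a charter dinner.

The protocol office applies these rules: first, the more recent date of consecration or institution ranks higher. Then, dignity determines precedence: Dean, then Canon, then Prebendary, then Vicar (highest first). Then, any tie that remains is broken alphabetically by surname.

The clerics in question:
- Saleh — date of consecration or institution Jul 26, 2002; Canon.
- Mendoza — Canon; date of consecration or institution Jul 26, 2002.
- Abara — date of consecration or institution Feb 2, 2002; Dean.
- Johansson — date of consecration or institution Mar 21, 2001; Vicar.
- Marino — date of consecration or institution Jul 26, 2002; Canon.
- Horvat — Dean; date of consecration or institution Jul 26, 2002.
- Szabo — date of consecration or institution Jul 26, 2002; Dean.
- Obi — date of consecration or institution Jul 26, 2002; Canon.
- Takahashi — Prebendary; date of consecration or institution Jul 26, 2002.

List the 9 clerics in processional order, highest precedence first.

Horvat, Szabo, Marino, Mendoza, Obi, Saleh, Takahashi, Abara, Johansson

By date of consecration or institution (later first): Horvat, Szabo, Marino, Mendoza, Obi, Saleh and Takahashi (each Jul 26, 2002); then Abara (Feb 2, 2002); then Johansson (Mar 21, 2001).
Among Horvat, Szabo, Marino, Mendoza, Obi, Saleh and Takahashi, by dignity: Horvat and Szabo (Dean) before Marino, Mendoza, Obi and Saleh (Canon) before Takahashi (Prebendary).
Among Horvat and Szabo, alphabetically by surname: Horvat before Szabo.
Among Marino, Mendoza, Obi and Saleh, alphabetically by surname: Marino before Mendoza before Obi before Saleh.
Full order: Horvat, Szabo, Marino, Mendoza, Obi, Saleh, Takahashi, Abara, Johansson.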